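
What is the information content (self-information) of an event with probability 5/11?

Information content I(x) = -log₂(p(x))
I = -log₂(5/11) = -log₂(0.4545)
I = 1.1375 bits


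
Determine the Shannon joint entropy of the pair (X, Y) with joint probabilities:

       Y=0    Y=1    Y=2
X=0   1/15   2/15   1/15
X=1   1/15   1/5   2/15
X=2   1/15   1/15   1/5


H(X,Y) = -Σ p(x,y) log₂ p(x,y)
  p(0,0)=1/15: -0.0667 × log₂(0.0667) = 0.2605
  p(0,1)=2/15: -0.1333 × log₂(0.1333) = 0.3876
  p(0,2)=1/15: -0.0667 × log₂(0.0667) = 0.2605
  p(1,0)=1/15: -0.0667 × log₂(0.0667) = 0.2605
  p(1,1)=1/5: -0.2000 × log₂(0.2000) = 0.4644
  p(1,2)=2/15: -0.1333 × log₂(0.1333) = 0.3876
  p(2,0)=1/15: -0.0667 × log₂(0.0667) = 0.2605
  p(2,1)=1/15: -0.0667 × log₂(0.0667) = 0.2605
  p(2,2)=1/5: -0.2000 × log₂(0.2000) = 0.4644
H(X,Y) = 3.0062 bits


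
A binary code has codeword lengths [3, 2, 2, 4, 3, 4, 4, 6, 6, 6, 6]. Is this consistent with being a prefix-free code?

Kraft inequality: Σ 2^(-l_i) ≤ 1 for prefix-free code
Calculating: 2^(-3) + 2^(-2) + 2^(-2) + 2^(-4) + 2^(-3) + 2^(-4) + 2^(-4) + 2^(-6) + 2^(-6) + 2^(-6) + 2^(-6)
= 0.125 + 0.25 + 0.25 + 0.0625 + 0.125 + 0.0625 + 0.0625 + 0.015625 + 0.015625 + 0.015625 + 0.015625
= 1.0000
Since 1.0000 ≤ 1, prefix-free code exists


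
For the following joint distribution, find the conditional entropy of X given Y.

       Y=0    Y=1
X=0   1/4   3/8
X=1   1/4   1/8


H(X|Y) = Σ_y p(y) H(X|Y=y)
  p(Y=0) = 1/2, H(X|Y=0) = 1.0000
  p(Y=1) = 1/2, H(X|Y=1) = 0.8113
H(X|Y) = 0.5000×1.0000 + 0.5000×0.8113 = 0.9056 bits


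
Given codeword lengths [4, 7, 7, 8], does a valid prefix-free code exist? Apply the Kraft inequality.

Kraft inequality: Σ 2^(-l_i) ≤ 1 for prefix-free code
Calculating: 2^(-4) + 2^(-7) + 2^(-7) + 2^(-8)
= 0.0625 + 0.0078125 + 0.0078125 + 0.00390625
= 0.0820
Since 0.0820 ≤ 1, prefix-free code exists


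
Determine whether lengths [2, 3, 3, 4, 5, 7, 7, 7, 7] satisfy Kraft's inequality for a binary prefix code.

Kraft inequality: Σ 2^(-l_i) ≤ 1 for prefix-free code
Calculating: 2^(-2) + 2^(-3) + 2^(-3) + 2^(-4) + 2^(-5) + 2^(-7) + 2^(-7) + 2^(-7) + 2^(-7)
= 0.25 + 0.125 + 0.125 + 0.0625 + 0.03125 + 0.0078125 + 0.0078125 + 0.0078125 + 0.0078125
= 0.6250
Since 0.6250 ≤ 1, prefix-free code exists


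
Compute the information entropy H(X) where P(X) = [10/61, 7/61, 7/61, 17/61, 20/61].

H(X) = -Σ p(x) log₂ p(x)
  -10/61 × log₂(10/61) = 0.4277
  -7/61 × log₂(7/61) = 0.3584
  -7/61 × log₂(7/61) = 0.3584
  -17/61 × log₂(17/61) = 0.5137
  -20/61 × log₂(20/61) = 0.5275
H(X) = 2.1857 bits


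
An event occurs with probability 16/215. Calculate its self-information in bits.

Information content I(x) = -log₂(p(x))
I = -log₂(16/215) = -log₂(0.0744)
I = 3.7482 bits


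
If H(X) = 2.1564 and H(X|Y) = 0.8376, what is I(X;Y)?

I(X;Y) = H(X) - H(X|Y)
I(X;Y) = 2.1564 - 0.8376 = 1.3188 bits


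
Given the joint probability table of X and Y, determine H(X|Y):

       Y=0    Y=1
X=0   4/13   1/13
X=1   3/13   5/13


H(X|Y) = Σ_y p(y) H(X|Y=y)
  p(Y=0) = 7/13, H(X|Y=0) = 0.9852
  p(Y=1) = 6/13, H(X|Y=1) = 0.6500
H(X|Y) = 0.5385×0.9852 + 0.4615×0.6500 = 0.8305 bits


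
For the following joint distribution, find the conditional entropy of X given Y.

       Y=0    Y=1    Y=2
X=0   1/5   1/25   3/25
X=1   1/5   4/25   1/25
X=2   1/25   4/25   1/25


H(X|Y) = Σ_y p(y) H(X|Y=y)
  p(Y=0) = 11/25, H(X|Y=0) = 1.3486
  p(Y=1) = 9/25, H(X|Y=1) = 1.3921
  p(Y=2) = 1/5, H(X|Y=2) = 1.3710
H(X|Y) = 0.4400×1.3486 + 0.3600×1.3921 + 0.2000×1.3710 = 1.3687 bits


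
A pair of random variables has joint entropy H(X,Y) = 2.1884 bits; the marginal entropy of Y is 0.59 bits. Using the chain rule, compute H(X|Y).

Chain rule: H(X,Y) = H(X|Y) + H(Y)
H(X|Y) = H(X,Y) - H(Y) = 2.1884 - 0.59 = 1.5984 bits


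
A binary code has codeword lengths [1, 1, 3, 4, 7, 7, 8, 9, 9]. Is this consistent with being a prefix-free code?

Kraft inequality: Σ 2^(-l_i) ≤ 1 for prefix-free code
Calculating: 2^(-1) + 2^(-1) + 2^(-3) + 2^(-4) + 2^(-7) + 2^(-7) + 2^(-8) + 2^(-9) + 2^(-9)
= 0.5 + 0.5 + 0.125 + 0.0625 + 0.0078125 + 0.0078125 + 0.00390625 + 0.001953125 + 0.001953125
= 1.2109
Since 1.2109 > 1, prefix-free code does not exist


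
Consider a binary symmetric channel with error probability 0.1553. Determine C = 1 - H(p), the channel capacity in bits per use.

For BSC with error probability p:
C = 1 - H(p) where H(p) is binary entropy
H(0.1553) = -0.1553 × log₂(0.1553) - 0.8447 × log₂(0.8447)
H(p) = 0.6229
C = 1 - 0.6229 = 0.3771 bits/use


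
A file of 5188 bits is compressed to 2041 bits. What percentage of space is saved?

Space savings = (1 - Compressed/Original) × 100%
= (1 - 2041/5188) × 100%
= 60.66%


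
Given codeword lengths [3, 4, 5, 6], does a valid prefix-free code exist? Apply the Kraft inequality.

Kraft inequality: Σ 2^(-l_i) ≤ 1 for prefix-free code
Calculating: 2^(-3) + 2^(-4) + 2^(-5) + 2^(-6)
= 0.125 + 0.0625 + 0.03125 + 0.015625
= 0.2344
Since 0.2344 ≤ 1, prefix-free code exists


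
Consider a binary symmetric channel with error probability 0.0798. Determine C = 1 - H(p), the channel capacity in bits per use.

For BSC with error probability p:
C = 1 - H(p) where H(p) is binary entropy
H(0.0798) = -0.0798 × log₂(0.0798) - 0.9202 × log₂(0.9202)
H(p) = 0.4015
C = 1 - 0.4015 = 0.5985 bits/use


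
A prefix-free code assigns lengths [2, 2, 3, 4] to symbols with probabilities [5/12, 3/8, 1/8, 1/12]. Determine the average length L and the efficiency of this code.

Average length L = Σ p_i × l_i = 2.2917 bits
Entropy H = 1.7307 bits
Efficiency η = H/L × 100% = 75.52%


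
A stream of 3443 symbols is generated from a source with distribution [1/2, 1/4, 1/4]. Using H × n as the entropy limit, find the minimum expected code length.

Entropy H = 1.5000 bits/symbol
Minimum bits = H × n = 1.5000 × 3443
= 5164.50 bits


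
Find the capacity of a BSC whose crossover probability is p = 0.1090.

For BSC with error probability p:
C = 1 - H(p) where H(p) is binary entropy
H(0.1090) = -0.1090 × log₂(0.1090) - 0.8910 × log₂(0.8910)
H(p) = 0.4969
C = 1 - 0.4969 = 0.5031 bits/use


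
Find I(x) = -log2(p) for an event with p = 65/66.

Information content I(x) = -log₂(p(x))
I = -log₂(65/66) = -log₂(0.9848)
I = 0.0220 bits


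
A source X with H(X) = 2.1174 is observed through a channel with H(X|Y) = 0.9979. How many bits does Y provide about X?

I(X;Y) = H(X) - H(X|Y)
I(X;Y) = 2.1174 - 0.9979 = 1.1195 bits


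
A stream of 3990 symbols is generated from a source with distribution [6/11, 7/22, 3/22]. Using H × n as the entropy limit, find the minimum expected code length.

Entropy H = 1.3946 bits/symbol
Minimum bits = H × n = 1.3946 × 3990
= 5564.52 bits


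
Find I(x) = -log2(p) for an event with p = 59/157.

Information content I(x) = -log₂(p(x))
I = -log₂(59/157) = -log₂(0.3758)
I = 1.4120 bits


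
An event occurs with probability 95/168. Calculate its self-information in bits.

Information content I(x) = -log₂(p(x))
I = -log₂(95/168) = -log₂(0.5655)
I = 0.8225 bits


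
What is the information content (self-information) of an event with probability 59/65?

Information content I(x) = -log₂(p(x))
I = -log₂(59/65) = -log₂(0.9077)
I = 0.1397 bits


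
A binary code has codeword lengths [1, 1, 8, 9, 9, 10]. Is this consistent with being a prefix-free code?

Kraft inequality: Σ 2^(-l_i) ≤ 1 for prefix-free code
Calculating: 2^(-1) + 2^(-1) + 2^(-8) + 2^(-9) + 2^(-9) + 2^(-10)
= 0.5 + 0.5 + 0.00390625 + 0.001953125 + 0.001953125 + 0.0009765625
= 1.0088
Since 1.0088 > 1, prefix-free code does not exist


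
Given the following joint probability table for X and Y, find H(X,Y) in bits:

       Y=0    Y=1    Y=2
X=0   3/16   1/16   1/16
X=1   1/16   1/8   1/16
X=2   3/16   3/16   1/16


H(X,Y) = -Σ p(x,y) log₂ p(x,y)
  p(0,0)=3/16: -0.1875 × log₂(0.1875) = 0.4528
  p(0,1)=1/16: -0.0625 × log₂(0.0625) = 0.2500
  p(0,2)=1/16: -0.0625 × log₂(0.0625) = 0.2500
  p(1,0)=1/16: -0.0625 × log₂(0.0625) = 0.2500
  p(1,1)=1/8: -0.1250 × log₂(0.1250) = 0.3750
  p(1,2)=1/16: -0.0625 × log₂(0.0625) = 0.2500
  p(2,0)=3/16: -0.1875 × log₂(0.1875) = 0.4528
  p(2,1)=3/16: -0.1875 × log₂(0.1875) = 0.4528
  p(2,2)=1/16: -0.0625 × log₂(0.0625) = 0.2500
H(X,Y) = 2.9835 bits


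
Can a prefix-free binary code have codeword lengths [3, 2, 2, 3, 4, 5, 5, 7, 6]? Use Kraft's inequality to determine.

Kraft inequality: Σ 2^(-l_i) ≤ 1 for prefix-free code
Calculating: 2^(-3) + 2^(-2) + 2^(-2) + 2^(-3) + 2^(-4) + 2^(-5) + 2^(-5) + 2^(-7) + 2^(-6)
= 0.125 + 0.25 + 0.25 + 0.125 + 0.0625 + 0.03125 + 0.03125 + 0.0078125 + 0.015625
= 0.8984
Since 0.8984 ≤ 1, prefix-free code exists


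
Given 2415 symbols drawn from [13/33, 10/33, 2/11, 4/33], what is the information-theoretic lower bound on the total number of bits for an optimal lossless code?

Entropy H = 1.8676 bits/symbol
Minimum bits = H × n = 1.8676 × 2415
= 4510.21 bits


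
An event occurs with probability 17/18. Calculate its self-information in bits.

Information content I(x) = -log₂(p(x))
I = -log₂(17/18) = -log₂(0.9444)
I = 0.0825 bits


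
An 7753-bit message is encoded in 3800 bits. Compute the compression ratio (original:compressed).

Compression ratio = Original / Compressed
= 7753 / 3800 = 2.04:1


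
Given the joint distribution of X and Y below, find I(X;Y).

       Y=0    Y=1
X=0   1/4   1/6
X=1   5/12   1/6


H(X) = 0.9799, H(Y) = 0.9183, H(X,Y) = 1.8879
I(X;Y) = H(X) + H(Y) - H(X,Y) = 0.0102 bits


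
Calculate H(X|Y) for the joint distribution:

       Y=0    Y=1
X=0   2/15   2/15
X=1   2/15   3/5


H(X|Y) = Σ_y p(y) H(X|Y=y)
  p(Y=0) = 4/15, H(X|Y=0) = 1.0000
  p(Y=1) = 11/15, H(X|Y=1) = 0.6840
H(X|Y) = 0.2667×1.0000 + 0.7333×0.6840 = 0.7683 bits


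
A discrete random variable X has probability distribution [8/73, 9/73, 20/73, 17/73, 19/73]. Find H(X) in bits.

H(X) = -Σ p(x) log₂ p(x)
  -8/73 × log₂(8/73) = 0.3496
  -9/73 × log₂(9/73) = 0.3723
  -20/73 × log₂(20/73) = 0.5118
  -17/73 × log₂(17/73) = 0.4896
  -19/73 × log₂(19/73) = 0.5054
H(X) = 2.2287 bits


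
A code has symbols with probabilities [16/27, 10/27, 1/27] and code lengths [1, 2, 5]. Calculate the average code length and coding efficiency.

Average length L = Σ p_i × l_i = 1.5185 bits
Entropy H = 1.1542 bits
Efficiency η = H/L × 100% = 76.01%


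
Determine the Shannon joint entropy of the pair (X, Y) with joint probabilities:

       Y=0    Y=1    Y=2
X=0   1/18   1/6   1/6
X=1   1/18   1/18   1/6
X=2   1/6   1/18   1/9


H(X,Y) = -Σ p(x,y) log₂ p(x,y)
  p(0,0)=1/18: -0.0556 × log₂(0.0556) = 0.2317
  p(0,1)=1/6: -0.1667 × log₂(0.1667) = 0.4308
  p(0,2)=1/6: -0.1667 × log₂(0.1667) = 0.4308
  p(1,0)=1/18: -0.0556 × log₂(0.0556) = 0.2317
  p(1,1)=1/18: -0.0556 × log₂(0.0556) = 0.2317
  p(1,2)=1/6: -0.1667 × log₂(0.1667) = 0.4308
  p(2,0)=1/6: -0.1667 × log₂(0.1667) = 0.4308
  p(2,1)=1/18: -0.0556 × log₂(0.0556) = 0.2317
  p(2,2)=1/9: -0.1111 × log₂(0.1111) = 0.3522
H(X,Y) = 3.0022 bits


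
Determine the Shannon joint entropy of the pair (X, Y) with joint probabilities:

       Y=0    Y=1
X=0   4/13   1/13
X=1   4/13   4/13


H(X,Y) = -Σ p(x,y) log₂ p(x,y)
  p(0,0)=4/13: -0.3077 × log₂(0.3077) = 0.5232
  p(0,1)=1/13: -0.0769 × log₂(0.0769) = 0.2846
  p(1,0)=4/13: -0.3077 × log₂(0.3077) = 0.5232
  p(1,1)=4/13: -0.3077 × log₂(0.3077) = 0.5232
H(X,Y) = 1.8543 bits


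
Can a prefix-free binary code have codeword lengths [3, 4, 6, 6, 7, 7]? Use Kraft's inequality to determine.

Kraft inequality: Σ 2^(-l_i) ≤ 1 for prefix-free code
Calculating: 2^(-3) + 2^(-4) + 2^(-6) + 2^(-6) + 2^(-7) + 2^(-7)
= 0.125 + 0.0625 + 0.015625 + 0.015625 + 0.0078125 + 0.0078125
= 0.2344
Since 0.2344 ≤ 1, prefix-free code exists


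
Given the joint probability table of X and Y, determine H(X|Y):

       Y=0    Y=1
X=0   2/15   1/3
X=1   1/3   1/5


H(X|Y) = Σ_y p(y) H(X|Y=y)
  p(Y=0) = 7/15, H(X|Y=0) = 0.8631
  p(Y=1) = 8/15, H(X|Y=1) = 0.9544
H(X|Y) = 0.4667×0.8631 + 0.5333×0.9544 = 0.9118 bits


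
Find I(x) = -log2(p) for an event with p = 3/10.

Information content I(x) = -log₂(p(x))
I = -log₂(3/10) = -log₂(0.3000)
I = 1.7370 bits


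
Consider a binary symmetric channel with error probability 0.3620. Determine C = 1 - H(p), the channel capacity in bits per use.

For BSC with error probability p:
C = 1 - H(p) where H(p) is binary entropy
H(0.3620) = -0.3620 × log₂(0.3620) - 0.6380 × log₂(0.6380)
H(p) = 0.9443
C = 1 - 0.9443 = 0.0557 bits/use


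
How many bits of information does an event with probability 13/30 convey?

Information content I(x) = -log₂(p(x))
I = -log₂(13/30) = -log₂(0.4333)
I = 1.2065 bits


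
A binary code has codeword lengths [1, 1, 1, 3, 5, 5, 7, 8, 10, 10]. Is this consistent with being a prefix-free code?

Kraft inequality: Σ 2^(-l_i) ≤ 1 for prefix-free code
Calculating: 2^(-1) + 2^(-1) + 2^(-1) + 2^(-3) + 2^(-5) + 2^(-5) + 2^(-7) + 2^(-8) + 2^(-10) + 2^(-10)
= 0.5 + 0.5 + 0.5 + 0.125 + 0.03125 + 0.03125 + 0.0078125 + 0.00390625 + 0.0009765625 + 0.0009765625
= 1.7012
Since 1.7012 > 1, prefix-free code does not exist


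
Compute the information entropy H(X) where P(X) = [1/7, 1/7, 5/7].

H(X) = -Σ p(x) log₂ p(x)
  -1/7 × log₂(1/7) = 0.4011
  -1/7 × log₂(1/7) = 0.4011
  -5/7 × log₂(5/7) = 0.3467
H(X) = 1.1488 bits


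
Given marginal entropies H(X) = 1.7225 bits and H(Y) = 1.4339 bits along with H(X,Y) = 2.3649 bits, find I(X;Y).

I(X;Y) = H(X) + H(Y) - H(X,Y)
I(X;Y) = 1.7225 + 1.4339 - 2.3649 = 0.7915 bits


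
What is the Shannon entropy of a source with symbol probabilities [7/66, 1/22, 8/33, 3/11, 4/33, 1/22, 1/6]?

H(X) = -Σ p(x) log₂ p(x)
  -7/66 × log₂(7/66) = 0.3433
  -1/22 × log₂(1/22) = 0.2027
  -8/33 × log₂(8/33) = 0.4956
  -3/11 × log₂(3/11) = 0.5112
  -4/33 × log₂(4/33) = 0.3690
  -1/22 × log₂(1/22) = 0.2027
  -1/6 × log₂(1/6) = 0.4308
H(X) = 2.5554 bits


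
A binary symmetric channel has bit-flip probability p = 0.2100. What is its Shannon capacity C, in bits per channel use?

For BSC with error probability p:
C = 1 - H(p) where H(p) is binary entropy
H(0.2100) = -0.2100 × log₂(0.2100) - 0.7900 × log₂(0.7900)
H(p) = 0.7415
C = 1 - 0.7415 = 0.2585 bits/use


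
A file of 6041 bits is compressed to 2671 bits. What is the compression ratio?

Compression ratio = Original / Compressed
= 6041 / 2671 = 2.26:1


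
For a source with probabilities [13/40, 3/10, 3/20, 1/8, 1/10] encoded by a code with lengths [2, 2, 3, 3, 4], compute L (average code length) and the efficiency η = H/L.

Average length L = Σ p_i × l_i = 2.4750 bits
Entropy H = 2.1658 bits
Efficiency η = H/L × 100% = 87.51%


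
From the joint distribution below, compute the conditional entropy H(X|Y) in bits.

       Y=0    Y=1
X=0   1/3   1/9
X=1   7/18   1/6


H(X|Y) = Σ_y p(y) H(X|Y=y)
  p(Y=0) = 13/18, H(X|Y=0) = 0.9957
  p(Y=1) = 5/18, H(X|Y=1) = 0.9710
H(X|Y) = 0.7222×0.9957 + 0.2778×0.9710 = 0.9888 bits


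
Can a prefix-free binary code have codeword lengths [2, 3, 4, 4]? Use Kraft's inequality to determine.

Kraft inequality: Σ 2^(-l_i) ≤ 1 for prefix-free code
Calculating: 2^(-2) + 2^(-3) + 2^(-4) + 2^(-4)
= 0.25 + 0.125 + 0.0625 + 0.0625
= 0.5000
Since 0.5000 ≤ 1, prefix-free code exists


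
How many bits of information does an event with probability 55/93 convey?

Information content I(x) = -log₂(p(x))
I = -log₂(55/93) = -log₂(0.5914)
I = 0.7578 bits


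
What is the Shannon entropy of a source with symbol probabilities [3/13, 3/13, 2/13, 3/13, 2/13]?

H(X) = -Σ p(x) log₂ p(x)
  -3/13 × log₂(3/13) = 0.4882
  -3/13 × log₂(3/13) = 0.4882
  -2/13 × log₂(2/13) = 0.4155
  -3/13 × log₂(3/13) = 0.4882
  -2/13 × log₂(2/13) = 0.4155
H(X) = 2.2955 bits


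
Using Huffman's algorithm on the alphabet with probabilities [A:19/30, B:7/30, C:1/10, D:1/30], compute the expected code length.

Huffman tree construction:
Combine smallest probabilities repeatedly
Resulting codes:
  A: 1 (length 1)
  B: 01 (length 2)
  C: 001 (length 3)
  D: 000 (length 3)
Average length = Σ p(s) × length(s) = 1.5000 bits


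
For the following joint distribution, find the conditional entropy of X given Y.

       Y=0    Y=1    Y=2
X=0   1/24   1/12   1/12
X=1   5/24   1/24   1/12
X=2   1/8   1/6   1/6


H(X|Y) = Σ_y p(y) H(X|Y=y)
  p(Y=0) = 3/8, H(X|Y=0) = 1.3516
  p(Y=1) = 7/24, H(X|Y=1) = 1.3788
  p(Y=2) = 1/3, H(X|Y=2) = 1.5000
H(X|Y) = 0.3750×1.3516 + 0.2917×1.3788 + 0.3333×1.5000 = 1.4090 bits


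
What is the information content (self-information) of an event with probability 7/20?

Information content I(x) = -log₂(p(x))
I = -log₂(7/20) = -log₂(0.3500)
I = 1.5146 bits


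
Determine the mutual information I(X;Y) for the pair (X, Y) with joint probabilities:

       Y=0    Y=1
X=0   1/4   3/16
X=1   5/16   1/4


H(X) = 0.9887, H(Y) = 0.9887, H(X,Y) = 1.9772
I(X;Y) = H(X) + H(Y) - H(X,Y) = 0.0002 bits


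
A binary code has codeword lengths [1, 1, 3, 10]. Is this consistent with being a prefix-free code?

Kraft inequality: Σ 2^(-l_i) ≤ 1 for prefix-free code
Calculating: 2^(-1) + 2^(-1) + 2^(-3) + 2^(-10)
= 0.5 + 0.5 + 0.125 + 0.0009765625
= 1.1260
Since 1.1260 > 1, prefix-free code does not exist


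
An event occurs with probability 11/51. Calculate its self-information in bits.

Information content I(x) = -log₂(p(x))
I = -log₂(11/51) = -log₂(0.2157)
I = 2.2130 bits


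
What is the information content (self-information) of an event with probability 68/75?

Information content I(x) = -log₂(p(x))
I = -log₂(68/75) = -log₂(0.9067)
I = 0.1414 bits


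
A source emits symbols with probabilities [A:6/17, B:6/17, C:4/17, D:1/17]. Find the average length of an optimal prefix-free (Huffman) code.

Huffman tree construction:
Combine smallest probabilities repeatedly
Resulting codes:
  A: 11 (length 2)
  B: 0 (length 1)
  C: 101 (length 3)
  D: 100 (length 3)
Average length = Σ p(s) × length(s) = 1.9412 bits


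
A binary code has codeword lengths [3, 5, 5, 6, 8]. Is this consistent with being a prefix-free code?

Kraft inequality: Σ 2^(-l_i) ≤ 1 for prefix-free code
Calculating: 2^(-3) + 2^(-5) + 2^(-5) + 2^(-6) + 2^(-8)
= 0.125 + 0.03125 + 0.03125 + 0.015625 + 0.00390625
= 0.2070
Since 0.2070 ≤ 1, prefix-free code exists


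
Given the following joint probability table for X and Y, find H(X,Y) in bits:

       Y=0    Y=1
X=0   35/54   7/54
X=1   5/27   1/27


H(X,Y) = -Σ p(x,y) log₂ p(x,y)
  p(0,0)=35/54: -0.6481 × log₂(0.6481) = 0.4055
  p(0,1)=7/54: -0.1296 × log₂(0.1296) = 0.3821
  p(1,0)=5/27: -0.1852 × log₂(0.1852) = 0.4505
  p(1,1)=1/27: -0.0370 × log₂(0.0370) = 0.1761
H(X,Y) = 1.4142 bits


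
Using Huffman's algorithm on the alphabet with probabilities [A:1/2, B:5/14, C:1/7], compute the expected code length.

Huffman tree construction:
Combine smallest probabilities repeatedly
Resulting codes:
  A: 0 (length 1)
  B: 11 (length 2)
  C: 10 (length 2)
Average length = Σ p(s) × length(s) = 1.5000 bits


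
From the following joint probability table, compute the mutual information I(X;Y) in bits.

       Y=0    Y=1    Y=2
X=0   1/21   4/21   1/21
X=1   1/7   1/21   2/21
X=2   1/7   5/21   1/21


H(X) = 1.5567, H(Y) = 1.4937, H(X,Y) = 2.9104
I(X;Y) = H(X) + H(Y) - H(X,Y) = 0.1399 bits


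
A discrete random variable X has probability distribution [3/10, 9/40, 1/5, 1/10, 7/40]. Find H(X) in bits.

H(X) = -Σ p(x) log₂ p(x)
  -3/10 × log₂(3/10) = 0.5211
  -9/40 × log₂(9/40) = 0.4842
  -1/5 × log₂(1/5) = 0.4644
  -1/10 × log₂(1/10) = 0.3322
  -7/40 × log₂(7/40) = 0.4401
H(X) = 2.2419 bits


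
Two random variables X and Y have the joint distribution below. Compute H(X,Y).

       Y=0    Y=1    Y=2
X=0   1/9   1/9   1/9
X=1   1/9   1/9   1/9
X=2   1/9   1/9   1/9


H(X,Y) = -Σ p(x,y) log₂ p(x,y)
  p(0,0)=1/9: -0.1111 × log₂(0.1111) = 0.3522
  p(0,1)=1/9: -0.1111 × log₂(0.1111) = 0.3522
  p(0,2)=1/9: -0.1111 × log₂(0.1111) = 0.3522
  p(1,0)=1/9: -0.1111 × log₂(0.1111) = 0.3522
  p(1,1)=1/9: -0.1111 × log₂(0.1111) = 0.3522
  p(1,2)=1/9: -0.1111 × log₂(0.1111) = 0.3522
  p(2,0)=1/9: -0.1111 × log₂(0.1111) = 0.3522
  p(2,1)=1/9: -0.1111 × log₂(0.1111) = 0.3522
  p(2,2)=1/9: -0.1111 × log₂(0.1111) = 0.3522
H(X,Y) = 3.1699 bits


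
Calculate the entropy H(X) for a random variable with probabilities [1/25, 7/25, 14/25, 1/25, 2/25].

H(X) = -Σ p(x) log₂ p(x)
  -1/25 × log₂(1/25) = 0.1858
  -7/25 × log₂(7/25) = 0.5142
  -14/25 × log₂(14/25) = 0.4684
  -1/25 × log₂(1/25) = 0.1858
  -2/25 × log₂(2/25) = 0.2915
H(X) = 1.6457 bits


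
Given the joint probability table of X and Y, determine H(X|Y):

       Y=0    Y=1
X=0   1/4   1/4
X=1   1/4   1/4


H(X|Y) = Σ_y p(y) H(X|Y=y)
  p(Y=0) = 1/2, H(X|Y=0) = 1.0000
  p(Y=1) = 1/2, H(X|Y=1) = 1.0000
H(X|Y) = 0.5000×1.0000 + 0.5000×1.0000 = 1.0000 bits


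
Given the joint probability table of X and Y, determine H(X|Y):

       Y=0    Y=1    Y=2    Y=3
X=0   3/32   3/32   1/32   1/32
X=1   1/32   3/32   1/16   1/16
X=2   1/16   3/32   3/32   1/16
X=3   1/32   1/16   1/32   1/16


H(X|Y) = Σ_y p(y) H(X|Y=y)
  p(Y=0) = 7/32, H(X|Y=0) = 1.8424
  p(Y=1) = 11/32, H(X|Y=1) = 1.9808
  p(Y=2) = 7/32, H(X|Y=2) = 1.8424
  p(Y=3) = 7/32, H(X|Y=3) = 1.9502
H(X|Y) = 0.2188×1.8424 + 0.3438×1.9808 + 0.2188×1.8424 + 0.2188×1.9502 = 1.9136 bits


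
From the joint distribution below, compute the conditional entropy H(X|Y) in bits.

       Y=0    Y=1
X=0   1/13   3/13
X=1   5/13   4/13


H(X|Y) = Σ_y p(y) H(X|Y=y)
  p(Y=0) = 6/13, H(X|Y=0) = 0.6500
  p(Y=1) = 7/13, H(X|Y=1) = 0.9852
H(X|Y) = 0.4615×0.6500 + 0.5385×0.9852 = 0.8305 bits


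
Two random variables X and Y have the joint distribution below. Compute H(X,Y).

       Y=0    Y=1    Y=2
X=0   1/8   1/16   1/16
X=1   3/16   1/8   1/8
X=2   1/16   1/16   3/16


H(X,Y) = -Σ p(x,y) log₂ p(x,y)
  p(0,0)=1/8: -0.1250 × log₂(0.1250) = 0.3750
  p(0,1)=1/16: -0.0625 × log₂(0.0625) = 0.2500
  p(0,2)=1/16: -0.0625 × log₂(0.0625) = 0.2500
  p(1,0)=3/16: -0.1875 × log₂(0.1875) = 0.4528
  p(1,1)=1/8: -0.1250 × log₂(0.1250) = 0.3750
  p(1,2)=1/8: -0.1250 × log₂(0.1250) = 0.3750
  p(2,0)=1/16: -0.0625 × log₂(0.0625) = 0.2500
  p(2,1)=1/16: -0.0625 × log₂(0.0625) = 0.2500
  p(2,2)=3/16: -0.1875 × log₂(0.1875) = 0.4528
H(X,Y) = 3.0306 bits


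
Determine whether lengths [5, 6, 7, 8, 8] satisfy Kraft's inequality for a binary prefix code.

Kraft inequality: Σ 2^(-l_i) ≤ 1 for prefix-free code
Calculating: 2^(-5) + 2^(-6) + 2^(-7) + 2^(-8) + 2^(-8)
= 0.03125 + 0.015625 + 0.0078125 + 0.00390625 + 0.00390625
= 0.0625
Since 0.0625 ≤ 1, prefix-free code exists


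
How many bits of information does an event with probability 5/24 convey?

Information content I(x) = -log₂(p(x))
I = -log₂(5/24) = -log₂(0.2083)
I = 2.2630 bits


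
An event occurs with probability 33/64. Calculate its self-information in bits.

Information content I(x) = -log₂(p(x))
I = -log₂(33/64) = -log₂(0.5156)
I = 0.9556 bits


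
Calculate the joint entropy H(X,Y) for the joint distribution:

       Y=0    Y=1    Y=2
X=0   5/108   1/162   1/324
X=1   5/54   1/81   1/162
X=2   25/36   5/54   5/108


H(X,Y) = -Σ p(x,y) log₂ p(x,y)
  p(0,0)=5/108: -0.0463 × log₂(0.0463) = 0.2052
  p(0,1)=1/162: -0.0062 × log₂(0.0062) = 0.0453
  p(0,2)=1/324: -0.0031 × log₂(0.0031) = 0.0257
  p(1,0)=5/54: -0.0926 × log₂(0.0926) = 0.3179
  p(1,1)=1/81: -0.0123 × log₂(0.0123) = 0.0783
  p(1,2)=1/162: -0.0062 × log₂(0.0062) = 0.0453
  p(2,0)=25/36: -0.6944 × log₂(0.6944) = 0.3653
  p(2,1)=5/54: -0.0926 × log₂(0.0926) = 0.3179
  p(2,2)=5/108: -0.0463 × log₂(0.0463) = 0.2052
H(X,Y) = 1.6061 bits


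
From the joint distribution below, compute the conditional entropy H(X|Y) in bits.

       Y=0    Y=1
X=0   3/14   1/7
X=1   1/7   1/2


H(X|Y) = Σ_y p(y) H(X|Y=y)
  p(Y=0) = 5/14, H(X|Y=0) = 0.9710
  p(Y=1) = 9/14, H(X|Y=1) = 0.7642
H(X|Y) = 0.3571×0.9710 + 0.6429×0.7642 = 0.8380 bits


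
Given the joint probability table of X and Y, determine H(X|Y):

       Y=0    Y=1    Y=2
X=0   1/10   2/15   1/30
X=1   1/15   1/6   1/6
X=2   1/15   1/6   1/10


H(X|Y) = Σ_y p(y) H(X|Y=y)
  p(Y=0) = 7/30, H(X|Y=0) = 1.5567
  p(Y=1) = 7/15, H(X|Y=1) = 1.5774
  p(Y=2) = 3/10, H(X|Y=2) = 1.3516
H(X|Y) = 0.2333×1.5567 + 0.4667×1.5774 + 0.3000×1.3516 = 1.5048 bits


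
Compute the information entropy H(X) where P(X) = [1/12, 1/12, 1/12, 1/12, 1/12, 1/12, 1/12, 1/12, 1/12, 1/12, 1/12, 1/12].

H(X) = -Σ p(x) log₂ p(x)
  -1/12 × log₂(1/12) = 0.2987
  -1/12 × log₂(1/12) = 0.2987
  -1/12 × log₂(1/12) = 0.2987
  -1/12 × log₂(1/12) = 0.2987
  -1/12 × log₂(1/12) = 0.2987
  -1/12 × log₂(1/12) = 0.2987
  -1/12 × log₂(1/12) = 0.2987
  -1/12 × log₂(1/12) = 0.2987
  -1/12 × log₂(1/12) = 0.2987
  -1/12 × log₂(1/12) = 0.2987
  -1/12 × log₂(1/12) = 0.2987
  -1/12 × log₂(1/12) = 0.2987
H(X) = 3.5850 bits


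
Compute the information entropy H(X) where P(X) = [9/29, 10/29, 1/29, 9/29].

H(X) = -Σ p(x) log₂ p(x)
  -9/29 × log₂(9/29) = 0.5239
  -10/29 × log₂(10/29) = 0.5297
  -1/29 × log₂(1/29) = 0.1675
  -9/29 × log₂(9/29) = 0.5239
H(X) = 1.7449 bits


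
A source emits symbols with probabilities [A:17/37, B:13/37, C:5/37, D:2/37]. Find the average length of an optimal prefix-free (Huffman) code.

Huffman tree construction:
Combine smallest probabilities repeatedly
Resulting codes:
  A: 0 (length 1)
  B: 11 (length 2)
  C: 101 (length 3)
  D: 100 (length 3)
Average length = Σ p(s) × length(s) = 1.7297 bits


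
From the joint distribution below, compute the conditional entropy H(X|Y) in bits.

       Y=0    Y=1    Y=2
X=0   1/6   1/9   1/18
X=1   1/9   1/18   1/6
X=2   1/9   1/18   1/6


H(X|Y) = Σ_y p(y) H(X|Y=y)
  p(Y=0) = 7/18, H(X|Y=0) = 1.5567
  p(Y=1) = 2/9, H(X|Y=1) = 1.5000
  p(Y=2) = 7/18, H(X|Y=2) = 1.4488
H(X|Y) = 0.3889×1.5567 + 0.2222×1.5000 + 0.3889×1.4488 = 1.5021 bits


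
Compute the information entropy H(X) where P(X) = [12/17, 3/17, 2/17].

H(X) = -Σ p(x) log₂ p(x)
  -12/17 × log₂(12/17) = 0.3547
  -3/17 × log₂(3/17) = 0.4416
  -2/17 × log₂(2/17) = 0.3632
H(X) = 1.1596 bits


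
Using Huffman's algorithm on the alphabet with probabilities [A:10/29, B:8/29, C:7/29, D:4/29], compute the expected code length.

Huffman tree construction:
Combine smallest probabilities repeatedly
Resulting codes:
  A: 11 (length 2)
  B: 10 (length 2)
  C: 01 (length 2)
  D: 00 (length 2)
Average length = Σ p(s) × length(s) = 2.0000 bits


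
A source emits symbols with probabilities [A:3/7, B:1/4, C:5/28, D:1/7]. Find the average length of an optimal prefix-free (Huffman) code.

Huffman tree construction:
Combine smallest probabilities repeatedly
Resulting codes:
  A: 0 (length 1)
  B: 10 (length 2)
  C: 111 (length 3)
  D: 110 (length 3)
Average length = Σ p(s) × length(s) = 1.8929 bits


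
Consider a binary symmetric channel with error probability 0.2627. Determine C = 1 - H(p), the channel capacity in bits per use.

For BSC with error probability p:
C = 1 - H(p) where H(p) is binary entropy
H(0.2627) = -0.2627 × log₂(0.2627) - 0.7373 × log₂(0.7373)
H(p) = 0.8308
C = 1 - 0.8308 = 0.1692 bits/use


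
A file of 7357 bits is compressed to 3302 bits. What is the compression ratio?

Compression ratio = Original / Compressed
= 7357 / 3302 = 2.23:1


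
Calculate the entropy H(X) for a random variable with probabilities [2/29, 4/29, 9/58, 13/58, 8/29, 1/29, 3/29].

H(X) = -Σ p(x) log₂ p(x)
  -2/29 × log₂(2/29) = 0.2661
  -4/29 × log₂(4/29) = 0.3942
  -9/58 × log₂(9/58) = 0.4171
  -13/58 × log₂(13/58) = 0.4836
  -8/29 × log₂(8/29) = 0.5125
  -1/29 × log₂(1/29) = 0.1675
  -3/29 × log₂(3/29) = 0.3386
H(X) = 2.5796 bits


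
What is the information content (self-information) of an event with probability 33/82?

Information content I(x) = -log₂(p(x))
I = -log₂(33/82) = -log₂(0.4024)
I = 1.3132 bits


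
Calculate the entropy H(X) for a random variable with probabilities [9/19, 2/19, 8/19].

H(X) = -Σ p(x) log₂ p(x)
  -9/19 × log₂(9/19) = 0.5106
  -2/19 × log₂(2/19) = 0.3419
  -8/19 × log₂(8/19) = 0.5254
H(X) = 1.3780 bits


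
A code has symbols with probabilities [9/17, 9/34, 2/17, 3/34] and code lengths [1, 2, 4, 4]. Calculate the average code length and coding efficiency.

Average length L = Σ p_i × l_i = 1.8824 bits
Entropy H = 1.6656 bits
Efficiency η = H/L × 100% = 88.49%


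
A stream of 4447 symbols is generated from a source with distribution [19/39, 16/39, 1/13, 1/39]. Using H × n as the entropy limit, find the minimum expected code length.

Entropy H = 1.4530 bits/symbol
Minimum bits = H × n = 1.4530 × 4447
= 6461.28 bits


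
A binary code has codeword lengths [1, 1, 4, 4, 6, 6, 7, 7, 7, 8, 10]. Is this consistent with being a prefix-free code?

Kraft inequality: Σ 2^(-l_i) ≤ 1 for prefix-free code
Calculating: 2^(-1) + 2^(-1) + 2^(-4) + 2^(-4) + 2^(-6) + 2^(-6) + 2^(-7) + 2^(-7) + 2^(-7) + 2^(-8) + 2^(-10)
= 0.5 + 0.5 + 0.0625 + 0.0625 + 0.015625 + 0.015625 + 0.0078125 + 0.0078125 + 0.0078125 + 0.00390625 + 0.0009765625
= 1.1846
Since 1.1846 > 1, prefix-free code does not exist


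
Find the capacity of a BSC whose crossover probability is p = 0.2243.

For BSC with error probability p:
C = 1 - H(p) where H(p) is binary entropy
H(0.2243) = -0.2243 × log₂(0.2243) - 0.7757 × log₂(0.7757)
H(p) = 0.7679
C = 1 - 0.7679 = 0.2321 bits/use


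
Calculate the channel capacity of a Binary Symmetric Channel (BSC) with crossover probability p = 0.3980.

For BSC with error probability p:
C = 1 - H(p) where H(p) is binary entropy
H(0.3980) = -0.3980 × log₂(0.3980) - 0.6020 × log₂(0.6020)
H(p) = 0.9698
C = 1 - 0.9698 = 0.0302 bits/use


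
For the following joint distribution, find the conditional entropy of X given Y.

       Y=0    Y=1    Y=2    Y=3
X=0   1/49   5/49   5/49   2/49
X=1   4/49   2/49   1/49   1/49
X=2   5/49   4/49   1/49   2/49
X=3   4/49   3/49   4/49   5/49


H(X|Y) = Σ_y p(y) H(X|Y=y)
  p(Y=0) = 2/7, H(X|Y=0) = 1.8352
  p(Y=1) = 2/7, H(X|Y=1) = 1.9242
  p(Y=2) = 11/49, H(X|Y=2) = 1.6767
  p(Y=3) = 10/49, H(X|Y=3) = 1.7610
H(X|Y) = 0.2857×1.8352 + 0.2857×1.9242 + 0.2245×1.6767 + 0.2041×1.7610 = 1.8099 bits


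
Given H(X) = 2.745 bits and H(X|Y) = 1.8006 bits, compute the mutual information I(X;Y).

I(X;Y) = H(X) - H(X|Y)
I(X;Y) = 2.745 - 1.8006 = 0.9444 bits


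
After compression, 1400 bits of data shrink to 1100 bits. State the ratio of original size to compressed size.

Compression ratio = Original / Compressed
= 1400 / 1100 = 1.27:1


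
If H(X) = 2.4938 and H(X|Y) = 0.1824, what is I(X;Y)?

I(X;Y) = H(X) - H(X|Y)
I(X;Y) = 2.4938 - 0.1824 = 2.3114 bits


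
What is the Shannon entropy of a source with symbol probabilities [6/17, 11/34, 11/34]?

H(X) = -Σ p(x) log₂ p(x)
  -6/17 × log₂(6/17) = 0.5303
  -11/34 × log₂(11/34) = 0.5267
  -11/34 × log₂(11/34) = 0.5267
H(X) = 1.5837 bits


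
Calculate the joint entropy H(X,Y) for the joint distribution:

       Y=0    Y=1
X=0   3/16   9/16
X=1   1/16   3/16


H(X,Y) = -Σ p(x,y) log₂ p(x,y)
  p(0,0)=3/16: -0.1875 × log₂(0.1875) = 0.4528
  p(0,1)=9/16: -0.5625 × log₂(0.5625) = 0.4669
  p(1,0)=1/16: -0.0625 × log₂(0.0625) = 0.2500
  p(1,1)=3/16: -0.1875 × log₂(0.1875) = 0.4528
H(X,Y) = 1.6226 bits


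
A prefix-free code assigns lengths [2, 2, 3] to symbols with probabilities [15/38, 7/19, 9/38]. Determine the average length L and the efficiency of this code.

Average length L = Σ p_i × l_i = 2.2368 bits
Entropy H = 1.5523 bits
Efficiency η = H/L × 100% = 69.39%


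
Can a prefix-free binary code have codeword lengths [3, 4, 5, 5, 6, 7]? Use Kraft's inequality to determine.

Kraft inequality: Σ 2^(-l_i) ≤ 1 for prefix-free code
Calculating: 2^(-3) + 2^(-4) + 2^(-5) + 2^(-5) + 2^(-6) + 2^(-7)
= 0.125 + 0.0625 + 0.03125 + 0.03125 + 0.015625 + 0.0078125
= 0.2734
Since 0.2734 ≤ 1, prefix-free code exists


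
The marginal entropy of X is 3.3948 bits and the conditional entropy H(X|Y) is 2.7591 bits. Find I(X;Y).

I(X;Y) = H(X) - H(X|Y)
I(X;Y) = 3.3948 - 2.7591 = 0.6357 bits


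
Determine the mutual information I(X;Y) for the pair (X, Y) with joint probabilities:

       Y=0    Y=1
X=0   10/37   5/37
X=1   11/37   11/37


H(X) = 0.9740, H(Y) = 0.9868, H(X,Y) = 1.9409
I(X;Y) = H(X) + H(Y) - H(X,Y) = 0.0199 bits


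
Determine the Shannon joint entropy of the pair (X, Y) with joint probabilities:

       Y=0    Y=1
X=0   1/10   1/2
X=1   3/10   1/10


H(X,Y) = -Σ p(x,y) log₂ p(x,y)
  p(0,0)=1/10: -0.1000 × log₂(0.1000) = 0.3322
  p(0,1)=1/2: -0.5000 × log₂(0.5000) = 0.5000
  p(1,0)=3/10: -0.3000 × log₂(0.3000) = 0.5211
  p(1,1)=1/10: -0.1000 × log₂(0.1000) = 0.3322
H(X,Y) = 1.6855 bits


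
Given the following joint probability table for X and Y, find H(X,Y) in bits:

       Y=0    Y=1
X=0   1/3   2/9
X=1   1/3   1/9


H(X,Y) = -Σ p(x,y) log₂ p(x,y)
  p(0,0)=1/3: -0.3333 × log₂(0.3333) = 0.5283
  p(0,1)=2/9: -0.2222 × log₂(0.2222) = 0.4822
  p(1,0)=1/3: -0.3333 × log₂(0.3333) = 0.5283
  p(1,1)=1/9: -0.1111 × log₂(0.1111) = 0.3522
H(X,Y) = 1.8911 bits


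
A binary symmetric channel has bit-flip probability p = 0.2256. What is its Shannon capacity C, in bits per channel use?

For BSC with error probability p:
C = 1 - H(p) where H(p) is binary entropy
H(0.2256) = -0.2256 × log₂(0.2256) - 0.7744 × log₂(0.7744)
H(p) = 0.7703
C = 1 - 0.7703 = 0.2297 bits/use


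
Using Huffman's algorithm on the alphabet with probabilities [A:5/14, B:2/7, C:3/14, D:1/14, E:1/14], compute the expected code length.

Huffman tree construction:
Combine smallest probabilities repeatedly
Resulting codes:
  A: 11 (length 2)
  B: 10 (length 2)
  C: 01 (length 2)
  D: 000 (length 3)
  E: 001 (length 3)
Average length = Σ p(s) × length(s) = 2.1429 bits


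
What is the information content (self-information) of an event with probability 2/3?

Information content I(x) = -log₂(p(x))
I = -log₂(2/3) = -log₂(0.6667)
I = 0.5850 bits


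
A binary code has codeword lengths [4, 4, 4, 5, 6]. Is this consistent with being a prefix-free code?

Kraft inequality: Σ 2^(-l_i) ≤ 1 for prefix-free code
Calculating: 2^(-4) + 2^(-4) + 2^(-4) + 2^(-5) + 2^(-6)
= 0.0625 + 0.0625 + 0.0625 + 0.03125 + 0.015625
= 0.2344
Since 0.2344 ≤ 1, prefix-free code exists


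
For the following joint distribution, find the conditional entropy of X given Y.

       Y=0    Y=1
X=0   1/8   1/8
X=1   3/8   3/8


H(X|Y) = Σ_y p(y) H(X|Y=y)
  p(Y=0) = 1/2, H(X|Y=0) = 0.8113
  p(Y=1) = 1/2, H(X|Y=1) = 0.8113
H(X|Y) = 0.5000×0.8113 + 0.5000×0.8113 = 0.8113 bits


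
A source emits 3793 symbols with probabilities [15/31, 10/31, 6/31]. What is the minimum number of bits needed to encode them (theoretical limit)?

Entropy H = 1.4919 bits/symbol
Minimum bits = H × n = 1.4919 × 3793
= 5658.63 bits


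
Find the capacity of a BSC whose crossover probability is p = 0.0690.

For BSC with error probability p:
C = 1 - H(p) where H(p) is binary entropy
H(0.0690) = -0.0690 × log₂(0.0690) - 0.9310 × log₂(0.9310)
H(p) = 0.3622
C = 1 - 0.3622 = 0.6378 bits/use


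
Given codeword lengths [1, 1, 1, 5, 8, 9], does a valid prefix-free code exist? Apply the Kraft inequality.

Kraft inequality: Σ 2^(-l_i) ≤ 1 for prefix-free code
Calculating: 2^(-1) + 2^(-1) + 2^(-1) + 2^(-5) + 2^(-8) + 2^(-9)
= 0.5 + 0.5 + 0.5 + 0.03125 + 0.00390625 + 0.001953125
= 1.5371
Since 1.5371 > 1, prefix-free code does not exist


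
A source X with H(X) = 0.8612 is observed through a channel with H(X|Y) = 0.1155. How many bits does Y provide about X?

I(X;Y) = H(X) - H(X|Y)
I(X;Y) = 0.8612 - 0.1155 = 0.7457 bits


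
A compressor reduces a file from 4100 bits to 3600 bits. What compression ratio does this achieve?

Compression ratio = Original / Compressed
= 4100 / 3600 = 1.14:1


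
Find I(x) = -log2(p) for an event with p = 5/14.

Information content I(x) = -log₂(p(x))
I = -log₂(5/14) = -log₂(0.3571)
I = 1.4854 bits


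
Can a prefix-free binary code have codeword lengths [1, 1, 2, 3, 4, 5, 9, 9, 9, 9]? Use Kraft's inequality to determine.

Kraft inequality: Σ 2^(-l_i) ≤ 1 for prefix-free code
Calculating: 2^(-1) + 2^(-1) + 2^(-2) + 2^(-3) + 2^(-4) + 2^(-5) + 2^(-9) + 2^(-9) + 2^(-9) + 2^(-9)
= 0.5 + 0.5 + 0.25 + 0.125 + 0.0625 + 0.03125 + 0.001953125 + 0.001953125 + 0.001953125 + 0.001953125
= 1.4766
Since 1.4766 > 1, prefix-free code does not exist


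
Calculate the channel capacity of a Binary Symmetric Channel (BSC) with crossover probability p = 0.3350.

For BSC with error probability p:
C = 1 - H(p) where H(p) is binary entropy
H(0.3350) = -0.3350 × log₂(0.3350) - 0.6650 × log₂(0.6650)
H(p) = 0.9200
C = 1 - 0.9200 = 0.0800 bits/use


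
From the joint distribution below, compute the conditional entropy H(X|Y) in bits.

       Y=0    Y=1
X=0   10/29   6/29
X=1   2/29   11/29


H(X|Y) = Σ_y p(y) H(X|Y=y)
  p(Y=0) = 12/29, H(X|Y=0) = 0.6500
  p(Y=1) = 17/29, H(X|Y=1) = 0.9367
H(X|Y) = 0.4138×0.6500 + 0.5862×0.9367 = 0.8181 bits


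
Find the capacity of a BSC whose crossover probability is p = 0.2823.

For BSC with error probability p:
C = 1 - H(p) where H(p) is binary entropy
H(0.2823) = -0.2823 × log₂(0.2823) - 0.7177 × log₂(0.7177)
H(p) = 0.8586
C = 1 - 0.8586 = 0.1414 bits/use


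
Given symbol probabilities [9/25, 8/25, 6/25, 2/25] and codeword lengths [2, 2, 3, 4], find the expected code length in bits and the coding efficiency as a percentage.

Average length L = Σ p_i × l_i = 2.4000 bits
Entropy H = 1.8423 bits
Efficiency η = H/L × 100% = 76.76%


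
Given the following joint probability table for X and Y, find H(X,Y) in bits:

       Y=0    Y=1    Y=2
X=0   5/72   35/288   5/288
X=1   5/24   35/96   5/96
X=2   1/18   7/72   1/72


H(X,Y) = -Σ p(x,y) log₂ p(x,y)
  p(0,0)=5/72: -0.0694 × log₂(0.0694) = 0.2672
  p(0,1)=35/288: -0.1215 × log₂(0.1215) = 0.3695
  p(0,2)=5/288: -0.0174 × log₂(0.0174) = 0.1015
  p(1,0)=5/24: -0.2083 × log₂(0.2083) = 0.4715
  p(1,1)=35/96: -0.3646 × log₂(0.3646) = 0.5307
  p(1,2)=5/96: -0.0521 × log₂(0.0521) = 0.2220
  p(2,0)=1/18: -0.0556 × log₂(0.0556) = 0.2317
  p(2,1)=7/72: -0.0972 × log₂(0.0972) = 0.3269
  p(2,2)=1/72: -0.0139 × log₂(0.0139) = 0.0857
H(X,Y) = 2.6068 bits


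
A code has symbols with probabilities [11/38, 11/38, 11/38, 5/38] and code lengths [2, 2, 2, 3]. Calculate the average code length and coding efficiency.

Average length L = Σ p_i × l_i = 2.1316 bits
Entropy H = 1.9382 bits
Efficiency η = H/L × 100% = 90.93%


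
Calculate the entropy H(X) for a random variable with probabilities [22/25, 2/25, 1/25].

H(X) = -Σ p(x) log₂ p(x)
  -22/25 × log₂(22/25) = 0.1623
  -2/25 × log₂(2/25) = 0.2915
  -1/25 × log₂(1/25) = 0.1858
H(X) = 0.6396 bits


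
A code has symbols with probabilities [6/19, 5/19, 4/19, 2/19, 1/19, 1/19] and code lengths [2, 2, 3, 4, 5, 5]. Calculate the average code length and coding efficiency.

Average length L = Σ p_i × l_i = 2.7368 bits
Entropy H = 2.2943 bits
Efficiency η = H/L × 100% = 83.83%


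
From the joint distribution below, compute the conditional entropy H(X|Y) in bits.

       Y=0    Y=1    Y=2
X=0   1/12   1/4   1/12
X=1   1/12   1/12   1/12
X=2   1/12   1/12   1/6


H(X|Y) = Σ_y p(y) H(X|Y=y)
  p(Y=0) = 1/4, H(X|Y=0) = 1.5850
  p(Y=1) = 5/12, H(X|Y=1) = 1.3710
  p(Y=2) = 1/3, H(X|Y=2) = 1.5000
H(X|Y) = 0.2500×1.5850 + 0.4167×1.3710 + 0.3333×1.5000 = 1.4675 bits
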